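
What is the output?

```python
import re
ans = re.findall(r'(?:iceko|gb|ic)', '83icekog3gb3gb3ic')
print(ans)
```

['iceko', 'gb', 'gb', 'ic']

Branches in `(...|...)` are attempted left-to-right; the first branch that allows the whole pattern to succeed is taken.
Walking the string: at [2:7] → 'iceko'; at [9:11] → 'gb'; at [12:14] → 'gb'; at [15:17] → 'ic'.
With no groups in the pattern, `findall` gives back each whole match — 4 here.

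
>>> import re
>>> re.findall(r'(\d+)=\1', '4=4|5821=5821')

['4', '5821']

After group 1 captures some text, `\1` only succeeds where that same text appears again.
Scanning left to right: at [0:3] match '4=4', group 1 = '4'; at [4:13] match '5821=5821', group 1 = '5821'.
With a single group, `findall` returns only what that group captured — 2 items.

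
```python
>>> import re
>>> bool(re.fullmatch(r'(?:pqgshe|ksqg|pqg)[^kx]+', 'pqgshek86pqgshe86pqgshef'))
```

False

For `fullmatch`, every character of the input must be accounted for by the pattern.
Here the pattern can't cover the whole string, so the call returns None, and `bool(None)` is False.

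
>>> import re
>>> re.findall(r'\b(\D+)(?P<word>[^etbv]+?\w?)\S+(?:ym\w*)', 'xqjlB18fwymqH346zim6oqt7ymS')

[('xqjlB', '18')]

The pattern matches a word boundary (`\b`, zero-width); then one or more of a non-digit (captured); then one or more of any character except [etbv] (lazy), then optionally a word character (captured as 'word'); then one or more of a non-whitespace character; then the literal 'ym', then zero or more of a word character (non-capturing group).
Lazy quantifiers expand one character at a time until the remainder of the pattern can match.
Walking the string: at [0:27] match 'xqjlB18fwymqH346zim6oqt7ymS', groups = ('xqjlB', '18').
With 2 capturing groups, `findall` returns a 2-tuple per match.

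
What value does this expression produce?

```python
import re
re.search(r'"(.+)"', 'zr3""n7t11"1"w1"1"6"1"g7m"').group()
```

`re.search` scans for the first position where the pattern succeeds.
The match spans [3:26] → '""n7t11"1"w1"1"6"1"g7m"'.
Captured: group 1 = '"n7t11"1"w1"1"6"1"g7m'.

'""n7t11"1"w1"1"6"1"g7m"'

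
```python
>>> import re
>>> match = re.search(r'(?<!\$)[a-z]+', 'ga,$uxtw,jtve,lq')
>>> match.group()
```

The negative lookaround is zero-width — it rules out positions where the adjacent text would match, without consuming anything.
`re.search` tries every starting position until one works.
The match spans [0:2] → 'ga'.

'ga'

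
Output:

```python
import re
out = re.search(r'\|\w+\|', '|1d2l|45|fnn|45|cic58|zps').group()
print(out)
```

|1d2l|

The match spans [0:6] → '|1d2l|'.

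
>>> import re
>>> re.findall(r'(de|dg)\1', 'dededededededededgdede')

The backreference `\1` re-matches whatever the first group consumed, character for character.
Scanning left to right: at [0:4] match 'dede', group 1 = 'de'; at [4:8] match 'dede', group 1 = 'de'; at [8:12] match 'dede', group 1 = 'de'; at [12:16] match 'dede', group 1 = 'de'; at [18:22] match 'dede', group 1 = 'de'.
With a single group, `findall` returns only what that group captured — 5 items.

['de', 'de', 'de', 'de', 'de']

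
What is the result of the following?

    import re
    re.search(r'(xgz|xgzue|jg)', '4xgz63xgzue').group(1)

'xgz'

`re.search` tries every starting position until one works.
The match spans [1:4] → 'xgz'.
Captured: group 1 = 'xgz'.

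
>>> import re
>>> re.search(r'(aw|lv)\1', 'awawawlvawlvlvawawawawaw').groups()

('aw',)

`\1` has to match the exact text group 1 already captured.
`search` walks the string left to right and returns the first match it finds.
The match spans [0:4] → 'awaw'.
Captured: group 1 = 'aw'.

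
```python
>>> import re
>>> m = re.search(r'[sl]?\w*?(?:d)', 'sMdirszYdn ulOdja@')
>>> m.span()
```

(0, 3)

Pattern: optionally one of [sl], then zero or more of a word character (lazy); then a literal 'd' (non-capturing group).
Because the quantifier is non-greedy, it stops expanding at the earliest point where the rest of the pattern can succeed.
`search` walks the string left to right and returns the first match it finds.
The match spans [0:3] → 'sMd'.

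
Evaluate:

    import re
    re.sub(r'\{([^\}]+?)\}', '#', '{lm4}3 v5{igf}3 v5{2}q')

'#3 v5#3 v5#q'

Matches: at [0:5] → '{lm4}'; at [9:14] → '{igf}'; at [18:21] → '{2}'.
Every occurrence is swapped for '#'.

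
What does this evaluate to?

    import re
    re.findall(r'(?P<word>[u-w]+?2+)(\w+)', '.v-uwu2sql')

This matches one or more of a character in [u-w] (lazy), then one or more of the literal '2' (captured as 'word'); then one or more of a word character (captured).
`findall` packs the 2 group values into a tuple for every match.

[('uwu2', 'sql')]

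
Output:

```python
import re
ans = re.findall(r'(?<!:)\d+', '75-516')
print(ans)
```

['75', '516']

The negative lookahead/lookbehind blocks any match where the forbidden context is present.
`findall` yields the raw match text (2 of them) because the pattern has no groups.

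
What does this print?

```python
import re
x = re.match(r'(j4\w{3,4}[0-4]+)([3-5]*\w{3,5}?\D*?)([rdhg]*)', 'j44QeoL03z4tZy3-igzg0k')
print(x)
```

None

`re.match` only tries the pattern at the start of the string.
Here the pattern fails at index 0, so the call returns None.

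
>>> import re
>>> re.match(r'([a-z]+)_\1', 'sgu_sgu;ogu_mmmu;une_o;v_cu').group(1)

'sgu'

`\1` has to match the exact text group 1 already captured.
`match` is anchored at position 0; if the pattern doesn't fit there, it returns None.
The match spans [0:7] → 'sgu_sgu'.
Captured: group 1 = 'sgu'.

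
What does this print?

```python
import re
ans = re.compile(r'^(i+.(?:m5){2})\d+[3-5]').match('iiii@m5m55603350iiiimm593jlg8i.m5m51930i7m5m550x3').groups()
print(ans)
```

The match spans [0:15] → 'iiii@m5m5560335'.
Captured: group 1 = 'iiii@m5m5'.

('iiii@m5m5',)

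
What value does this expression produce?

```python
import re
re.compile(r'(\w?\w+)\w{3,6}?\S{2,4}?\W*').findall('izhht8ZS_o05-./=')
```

One capturing group, so `findall` returns just the captured substring from the one match — 1 in all.

['izhht8ZS_']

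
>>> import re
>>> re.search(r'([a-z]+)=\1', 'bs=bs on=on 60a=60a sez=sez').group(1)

'bs'

The backreference `\1` re-matches whatever the first group consumed, character for character.
`re.search` tries every starting position until one works.
The match spans [0:5] → 'bs=bs'.
Captured: group 1 = 'bs'.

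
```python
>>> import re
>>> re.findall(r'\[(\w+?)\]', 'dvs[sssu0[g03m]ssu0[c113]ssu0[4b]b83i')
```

Matches: at [9:15] match '[g03m]', group 1 = 'g03m'; at [19:25] match '[c113]', group 1 = 'c113'; at [29:33] match '[4b]', group 1 = '4b'.
One capturing group, so `findall` returns just the captured substring from each match — 3 in all.

['g03m', 'c113', '4b']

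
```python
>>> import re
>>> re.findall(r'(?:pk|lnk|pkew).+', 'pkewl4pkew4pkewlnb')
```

['pkewl4pkew4pkewlnb']

No capturing groups, so `findall` returns the 1 full match string.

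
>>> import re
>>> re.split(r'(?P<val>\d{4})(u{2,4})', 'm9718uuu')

['m', '9718', 'uuu', '']

Pattern: exactly 4 of a digit (captured as 'val'); then 2 to 4 of a literal 'u' (captured).
Matches to split on: at [1:8] → '9718uuu'.
`re.split` interleaves the captured-group text with the surrounding fragments.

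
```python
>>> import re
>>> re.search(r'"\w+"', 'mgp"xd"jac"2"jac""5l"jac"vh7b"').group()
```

The match spans [3:7] → '"xd"'.

'"xd"'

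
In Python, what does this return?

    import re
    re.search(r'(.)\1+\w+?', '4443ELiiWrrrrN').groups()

The match spans [0:4] → '4443'.
Captured: group 1 = '4'.

('4',)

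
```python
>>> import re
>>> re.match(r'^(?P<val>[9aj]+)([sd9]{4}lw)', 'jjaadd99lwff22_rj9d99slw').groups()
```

The match spans [0:10] → 'jjaadd99lw'.
Captured: group 1 = 'jjaa', group 2 = 'dd99lw'.

('jjaa', 'dd99lw')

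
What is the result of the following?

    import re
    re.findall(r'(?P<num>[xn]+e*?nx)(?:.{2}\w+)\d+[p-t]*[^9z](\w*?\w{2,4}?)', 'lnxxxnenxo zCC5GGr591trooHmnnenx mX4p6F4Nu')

[('nxxxnenx', 'oH'), ('nnenx', '4N')]

Pattern: one or more of one of [xn], then zero or more of a literal 'e' (lazy), then the literal 'nx' (captured as 'num'); then exactly 2 of any character, then one or more of a word character (non-capturing group); then one or more of a digit, then zero or more of a character in [p-t]; then any character except [9z]; then zero or more of a word character (lazy), then 2 to 4 of a word character (lazy) (captured).
Because the quantifier is non-greedy, it stops expanding at the earliest point where the rest of the pattern can succeed.
Matches: at [1:26] match 'nxxxnenxo zCC5GGr591trooH', groups = ('nxxxnenx', 'oH'); at [27:41] match 'nnenx mX4p6F4N', groups = ('nnenx', '4N').
`findall` packs the 2 group values into a tuple for every match.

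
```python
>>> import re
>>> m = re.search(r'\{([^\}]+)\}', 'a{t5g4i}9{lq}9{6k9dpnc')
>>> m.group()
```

'{t5g4i}'

`re.search` tries every starting position until one works.
The match spans [1:8] → '{t5g4i}'.
Captured: group 1 = 't5g4i'.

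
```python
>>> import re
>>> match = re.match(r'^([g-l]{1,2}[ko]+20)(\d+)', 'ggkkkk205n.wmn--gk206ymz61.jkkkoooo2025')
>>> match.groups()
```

('ggkkkk20', '5')

The match spans [0:9] → 'ggkkkk205'.
Captured: group 1 = 'ggkkkk20', group 2 = '5'.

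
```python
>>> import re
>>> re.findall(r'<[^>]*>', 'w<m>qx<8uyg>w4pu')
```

Scanning left to right: at [1:4] → '<m>'; at [6:12] → '<8uyg>'.
With no groups in the pattern, `findall` gives back each whole match — 2 here.

['<m>', '<8uyg>']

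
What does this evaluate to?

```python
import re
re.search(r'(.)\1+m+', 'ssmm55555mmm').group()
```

'ssmm'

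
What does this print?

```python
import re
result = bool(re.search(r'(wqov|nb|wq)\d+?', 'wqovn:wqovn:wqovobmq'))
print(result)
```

Here no position works, so the call returns None, and `bool(None)` is False.

False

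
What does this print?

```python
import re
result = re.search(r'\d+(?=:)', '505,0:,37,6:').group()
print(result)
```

0

Lookahead/lookbehind check context without consuming it, so the matched span excludes the asserted characters.
`search` walks the string left to right and returns the first match it finds.
The match spans [4:5] → '0'.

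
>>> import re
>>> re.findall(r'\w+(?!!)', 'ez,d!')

The negative lookaround is zero-width — it rules out positions where the adjacent text would match, without consuming anything.
Matches: at [0:2] → 'ez'.
`findall` yields the raw match text (1 of them) because the pattern has no groups.

['ez']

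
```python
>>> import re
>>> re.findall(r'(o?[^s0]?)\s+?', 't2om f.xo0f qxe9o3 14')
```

Pattern: optionally the literal 'o', then optionally any character except [s0] (captured); then one or more of whitespace (lazy).
One capturing group, so `findall` returns just the captured substring from each match — 3 in all.

['om', 'f', 'o3']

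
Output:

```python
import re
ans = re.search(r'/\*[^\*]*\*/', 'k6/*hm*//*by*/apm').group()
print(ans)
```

/*hm*/

The match spans [2:8] → '/*hm*/'.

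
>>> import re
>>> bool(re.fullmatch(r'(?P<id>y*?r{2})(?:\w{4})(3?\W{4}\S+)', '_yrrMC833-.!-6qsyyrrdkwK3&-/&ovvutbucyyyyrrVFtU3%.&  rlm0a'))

False

`re.fullmatch` is like wrapping the pattern in `^…$` (in single-line mode).
Here there's no way to consume every character, so the call returns None, and `bool(None)` is False.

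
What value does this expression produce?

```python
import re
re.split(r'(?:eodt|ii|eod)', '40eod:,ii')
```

['40', ':,', '']

Splitting on the pattern gives 3 pieces.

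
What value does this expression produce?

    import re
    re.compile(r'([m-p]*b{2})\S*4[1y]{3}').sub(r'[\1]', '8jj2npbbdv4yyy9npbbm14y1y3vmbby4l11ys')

'8jj2[npbb]3vmbby4l11ys'

Each match is replaced using the text its own group 1 captured.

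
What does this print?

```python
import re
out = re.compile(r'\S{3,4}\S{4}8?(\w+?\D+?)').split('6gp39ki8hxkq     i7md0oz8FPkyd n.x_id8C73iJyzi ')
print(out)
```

['', 'hx', 'kq     ', 'FP', 'kyd ', '73i', 'Jyzi ']

The `?` after the quantifier makes it lazy — it takes as little as possible before letting the rest of the pattern try.
`re.split` interleaves the captured-group text with the surrounding fragments.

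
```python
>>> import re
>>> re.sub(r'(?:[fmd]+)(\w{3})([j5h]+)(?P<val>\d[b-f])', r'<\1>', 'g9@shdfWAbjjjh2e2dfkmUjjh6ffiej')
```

'g9@sh<WAb>2<kmU>fiej'

This matches one or more of one of [fmd] (non-capturing group); then exactly 3 of a word character (captured); then one or more of one of [j5h] (captured); then a digit, then a character in [b-f] (captured as 'val').
`\1` in the replacement pulls in group 1's text for each match.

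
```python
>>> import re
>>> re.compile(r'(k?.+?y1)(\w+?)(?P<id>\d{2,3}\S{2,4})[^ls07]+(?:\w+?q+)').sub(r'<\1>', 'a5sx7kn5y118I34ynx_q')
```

'<a5sx7kn5y1>'

Pattern: optionally the literal 'k', then one or more of any character (lazy), then the literal 'y1' (captured); then one or more of a word character (lazy) (captured); then 2 to 3 of a digit, then 2 to 4 of a non-whitespace character (captured as 'id'); then one or more of any character except [ls07]; then one or more of a word character (lazy), then one or more of the literal 'q' (non-capturing group).
Matches: at [0:20] → 'a5sx7kn5y118I34ynx_q'.
`\1` in the replacement pulls in group 1's text for each match.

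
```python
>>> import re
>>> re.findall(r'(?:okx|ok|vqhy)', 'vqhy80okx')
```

['vqhy', 'okx']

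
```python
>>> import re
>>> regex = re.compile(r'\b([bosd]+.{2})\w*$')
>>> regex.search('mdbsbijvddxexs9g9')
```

Pattern: a word boundary (`\b`, zero-width); then one or more of one of [bosd], then exactly 2 of any character (captured); then zero or more of a word character; then anchored at the end.
`search` walks the string left to right and returns the first match it finds.
Here nothing in the string fits, so the call returns None.

None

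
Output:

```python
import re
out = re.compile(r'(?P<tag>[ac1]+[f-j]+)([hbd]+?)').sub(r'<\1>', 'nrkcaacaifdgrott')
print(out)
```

This matches one or more of one of [ac1], then one or more of a character in [f-j] (captured as 'tag'); then one or more of one of [hbd] (lazy) (captured).
Matches: at [3:11] → 'caacaifd'.
The replacement refers to a captured group, so each match is rewritten using its own captured text.

nrk<caacaif>grott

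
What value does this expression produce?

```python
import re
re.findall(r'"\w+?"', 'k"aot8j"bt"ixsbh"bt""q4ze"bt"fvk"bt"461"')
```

['"aot8j"', '"ixsbh"', '"q4ze"', '"fvk"', '"461"']

Scanning left to right: at [1:8] → '"aot8j"'; at [10:17] → '"ixsbh"'; at [20:26] → '"q4ze"'; at [28:33] → '"fvk"'; at [35:40] → '"461"'.
`findall` yields the raw match text (5 of them) because the pattern has no groups.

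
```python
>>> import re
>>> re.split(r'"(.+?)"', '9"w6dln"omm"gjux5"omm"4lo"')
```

Lazy quantifiers expand one character at a time until the remainder of the pattern can match.
Matches to split on: at [1:8] → '"w6dln"'; at [11:18] → '"gjux5"'; at [21:26] → '"4lo"'.
The group in the pattern means `split` returns the separators' captures alongside the pieces.

['9', 'w6dln', 'omm', 'gjux5', 'omm', '4lo', '']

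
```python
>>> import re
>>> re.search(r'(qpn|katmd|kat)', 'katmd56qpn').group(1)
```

'katmd'

Alternation isn't longest-match — the leftmost alternative that fits at this position is chosen.
`search` walks the string left to right and returns the first match it finds.
The match spans [0:5] → 'katmd'.
Captured: group 1 = 'katmd'.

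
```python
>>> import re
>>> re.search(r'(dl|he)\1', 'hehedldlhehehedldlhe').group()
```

'hehe'

After group 1 captures some text, `\1` only succeeds where that same text appears again.
The match spans [0:4] → 'hehe'.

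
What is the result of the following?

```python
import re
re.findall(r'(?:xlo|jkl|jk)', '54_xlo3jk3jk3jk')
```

['xlo', 'jk', 'jk', 'jk']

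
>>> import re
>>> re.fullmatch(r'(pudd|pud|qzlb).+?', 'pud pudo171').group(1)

'pud'

The match spans [0:11] → 'pud pudo171'.
Captured: group 1 = 'pud'.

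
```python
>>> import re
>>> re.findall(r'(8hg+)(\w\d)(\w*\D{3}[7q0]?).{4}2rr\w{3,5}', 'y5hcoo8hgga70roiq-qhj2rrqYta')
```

[('8hgg', 'a7', '0roiq')]

With 3 capturing groups, `findall` returns a 3-tuple per match.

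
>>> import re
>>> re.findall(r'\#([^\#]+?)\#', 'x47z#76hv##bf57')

Walking the string: at [4:10] match '#76hv#', group 1 = '76hv'.
Because there's exactly one group, `findall` drops the full match and keeps group 1 from the one hit.

['76hv']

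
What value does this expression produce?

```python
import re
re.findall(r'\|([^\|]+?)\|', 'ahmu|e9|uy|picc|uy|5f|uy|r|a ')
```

Walking the string: at [4:8] match '|e9|', group 1 = 'e9'; at [10:16] match '|picc|', group 1 = 'picc'; at [18:22] match '|5f|', group 1 = '5f'; at [24:27] match '|r|', group 1 = 'r'.
`findall` collects group 1 from each match (4 total).

['e9', 'picc', '5f', 'r']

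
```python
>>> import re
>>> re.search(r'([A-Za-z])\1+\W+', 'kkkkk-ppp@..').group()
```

'kkkkk-'

`\1` is not a pattern — it's the concrete string captured by group 1, re-applied verbatim.
The match spans [0:6] → 'kkkkk-'.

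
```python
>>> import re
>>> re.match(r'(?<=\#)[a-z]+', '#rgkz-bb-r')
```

None

`re.match` won't scan ahead — the pattern has to work from the very first character.
Here position 0 doesn't satisfy it, so the call returns None.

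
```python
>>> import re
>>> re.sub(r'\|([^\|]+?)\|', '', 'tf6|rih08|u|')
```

'tf6u|'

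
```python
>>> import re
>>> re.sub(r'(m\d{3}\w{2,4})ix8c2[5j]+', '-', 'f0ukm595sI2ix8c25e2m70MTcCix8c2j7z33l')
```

'f0uk-e2m70MTcCix8c2j7z33l'

Pattern: a literal 'm', then exactly 3 of a digit, then 2 to 4 of a word character (captured); then the literal 'ix8', then the literal 'c2', then one or more of one of [5j].
`sub` substitutes '-' at each match site.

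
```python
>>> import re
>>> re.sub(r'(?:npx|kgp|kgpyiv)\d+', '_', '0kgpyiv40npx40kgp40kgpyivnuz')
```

'0___kgpyivnuz'

Matches: at [1:9] → 'kgpyiv40'; at [9:14] → 'npx40'; at [14:19] → 'kgp40'.
`sub` substitutes '_' at each match site.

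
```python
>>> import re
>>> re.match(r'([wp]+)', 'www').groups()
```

('www',)

Pattern: one or more of one of [wp] (captured).
`match` is anchored at position 0; if the pattern doesn't fit there, it returns None.
The match spans [0:3] → 'www'.
Captured: group 1 = 'www'.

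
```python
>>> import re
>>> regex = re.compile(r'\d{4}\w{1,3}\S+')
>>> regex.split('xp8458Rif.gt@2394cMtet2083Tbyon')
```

['xp', '']

The pattern matches exactly 4 of a digit, then 1 to 3 of a word character; then one or more of a non-whitespace character.
Matches to split on: at [2:31] → '8458Rif.gt@2394cMtet2083Tbyon'.
`split` removes every match and returns the 2 fragments in between.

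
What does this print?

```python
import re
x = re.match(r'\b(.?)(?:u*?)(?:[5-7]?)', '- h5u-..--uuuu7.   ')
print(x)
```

This matches a word boundary (`\b`, zero-width); then optionally any character (captured); then zero or more of a literal 'u' (lazy) (non-capturing group); then optionally a character in [5-7] (non-capturing group).
With `match`, the pattern is implicitly anchored at the beginning.
Here the string doesn't start with a match, so the call returns None.

None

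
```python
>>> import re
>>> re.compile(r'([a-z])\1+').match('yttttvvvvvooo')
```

`re.match` won't scan ahead — the pattern has to work from the very first character.
Here the string doesn't start with a match, so the call returns None.

None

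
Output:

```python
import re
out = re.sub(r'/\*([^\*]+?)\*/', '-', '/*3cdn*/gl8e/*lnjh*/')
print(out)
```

Every occurrence is swapped for '-'.

-gl8e-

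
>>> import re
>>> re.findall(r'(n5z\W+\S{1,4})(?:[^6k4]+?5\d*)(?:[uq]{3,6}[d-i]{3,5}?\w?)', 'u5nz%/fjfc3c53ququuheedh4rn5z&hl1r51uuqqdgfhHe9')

['n5z&hl1']

This matches the literal 'n5z', then one or more of a non-word character, then 1 to 4 of a non-whitespace character (captured); then one or more of any character except [6k4] (lazy), then a literal '5', then zero or more of a digit (non-capturing group); then 3 to 6 of one of [uq], then 3 to 5 of a character in [d-i] (lazy), then optionally a word character (non-capturing group).
Walking the string: at [26:44] match 'n5z&hl1r51uuqqdgfh', group 1 = 'n5z&hl1'.
Because there's exactly one group, `findall` drops the full match and keeps group 1 from the one hit.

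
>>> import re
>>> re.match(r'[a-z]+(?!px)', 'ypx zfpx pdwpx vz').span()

Because the assertion is negative and zero-width, positions next to the forbidden text are skipped.
`match` is anchored at position 0; if the pattern doesn't fit there, it returns None.
The match spans [0:3] → 'ypx'.

(0, 3)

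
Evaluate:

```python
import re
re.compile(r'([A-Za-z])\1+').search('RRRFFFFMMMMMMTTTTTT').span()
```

`\1` has to match the exact text group 1 already captured.
The match spans [0:3] → 'RRR'.

(0, 3)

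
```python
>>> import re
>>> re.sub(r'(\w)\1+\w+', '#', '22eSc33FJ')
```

After group 1 captures some text, `\1` only succeeds where that same text appears again.
Matches: at [0:9] → '22eSc33FJ'.
`sub` substitutes '#' at each match site.

'#'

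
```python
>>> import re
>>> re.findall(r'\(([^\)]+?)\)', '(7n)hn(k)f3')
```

['7n', 'k']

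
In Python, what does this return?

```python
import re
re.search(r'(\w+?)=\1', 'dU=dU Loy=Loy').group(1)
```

The match spans [0:5] → 'dU=dU'.
Captured: group 1 = 'dU'.

'dU'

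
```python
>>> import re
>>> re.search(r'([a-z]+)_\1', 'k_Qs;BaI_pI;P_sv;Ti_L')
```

None

After group 1 captures some text, `\1` only succeeds where that same text appears again.
Here no position works, so the call returns None.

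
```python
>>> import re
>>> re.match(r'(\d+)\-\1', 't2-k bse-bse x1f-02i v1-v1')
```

None

A backreference is literal: `\1` must see the identical characters the first group matched.
With `match`, the pattern is implicitly anchored at the beginning.
Here position 0 doesn't satisfy it, so the call returns None.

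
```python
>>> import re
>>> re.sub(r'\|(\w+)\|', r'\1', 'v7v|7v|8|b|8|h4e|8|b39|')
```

Matches: at [3:7] → '|7v|'; at [8:11] → '|b|'; at [12:17] → '|h4e|'; at [18:23] → '|b39|'.
Each match is replaced using the text its own group 1 captured.

'v7v7v8b8h4e8b39'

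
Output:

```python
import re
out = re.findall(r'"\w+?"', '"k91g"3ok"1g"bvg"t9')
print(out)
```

`findall` yields the raw match text (2 of them) because the pattern has no groups.

['"k91g"', '"1g"']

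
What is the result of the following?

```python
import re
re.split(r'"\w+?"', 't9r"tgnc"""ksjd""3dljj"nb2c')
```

['t9r', '"', '', 'nb2c']

`split` removes every match and returns the 4 fragments in between.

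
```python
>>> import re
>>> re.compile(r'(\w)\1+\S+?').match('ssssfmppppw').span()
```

(0, 5)

`re.match` only tries the pattern at the start of the string.
The match spans [0:5] → 'ssssf'.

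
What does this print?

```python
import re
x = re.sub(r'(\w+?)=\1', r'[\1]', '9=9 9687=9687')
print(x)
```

The backreference `\1` re-matches whatever the first group consumed, character for character.
The replacement refers to a captured group, so each match is rewritten using its own captured text.

[9] [9687]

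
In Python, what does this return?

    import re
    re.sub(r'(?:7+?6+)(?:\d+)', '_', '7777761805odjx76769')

'_odjx_'

Pattern: one or more of the literal '7' (lazy), then one or more of the literal '6' (non-capturing group); then one or more of a digit (non-capturing group).
Matches: at [0:10] → '7777761805'; at [14:19] → '76769'.
Each match is replaced by '_'.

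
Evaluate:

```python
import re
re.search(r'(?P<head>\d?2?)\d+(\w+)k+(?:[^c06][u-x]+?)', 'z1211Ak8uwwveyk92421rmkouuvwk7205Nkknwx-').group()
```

This matches optionally a digit, then optionally the literal '2' (captured as 'head'); then one or more of a digit; then one or more of a word character (captured); then one or more of a literal 'k'; then any character except [c06], then one or more of a character in [u-x] (lazy) (non-capturing group).
A `+?`/`*?`/`{m,n}?` starts at its minimum and grows only as far as needed for what follows to match.
`re.search` tries every starting position until one works.
The match spans [1:38] → '1211Ak8uwwveyk92421rmkouuvwk7205Nkknw'.
Captured: group 1 = '12', group 2 = 'Ak8uwwveyk92421rmkouuvwk7205Nk'.

'1211Ak8uwwveyk92421rmkouuvwk7205Nkknw'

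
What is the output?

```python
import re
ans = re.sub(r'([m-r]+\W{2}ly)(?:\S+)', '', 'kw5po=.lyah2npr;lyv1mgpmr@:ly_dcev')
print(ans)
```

The pattern matches one or more of a character in [m-r], then exactly 2 of a non-word character, then the literal 'ly' (captured); then one or more of a non-whitespace character (non-capturing group).
Matches: at [3:34] → 'po=.lyah2npr;lyv1mgpmr@:ly_dcev'.
`sub` substitutes '' at each match site.

kw5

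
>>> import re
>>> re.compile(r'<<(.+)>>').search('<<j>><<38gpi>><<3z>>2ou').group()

'<<j>><<38gpi>><<3z>>'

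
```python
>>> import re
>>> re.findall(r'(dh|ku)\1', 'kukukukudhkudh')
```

['ku', 'ku']

`\1` has to match the exact text group 1 already captured.
Scanning left to right: at [0:4] match 'kuku', group 1 = 'ku'; at [4:8] match 'kuku', group 1 = 'ku'.
With a single group, `findall` returns only what that group captured — 2 items.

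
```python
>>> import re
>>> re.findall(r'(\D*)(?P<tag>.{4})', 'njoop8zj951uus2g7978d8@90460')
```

[('njoop', '8zj9'), ('', '51uu'), ('s', '2g79'), ('', '78d8'), ('@', '9046')]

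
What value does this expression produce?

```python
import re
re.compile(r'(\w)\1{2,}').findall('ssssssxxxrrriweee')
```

['s', 'x', 'r', 'e']

After group 1 captures some text, `\1` only succeeds where that same text appears again.
Matches: at [0:6] match 'ssssss', group 1 = 's'; at [6:9] match 'xxx', group 1 = 'x'; at [9:12] match 'rrr', group 1 = 'r'; at [14:17] match 'eee', group 1 = 'e'.
Because there's exactly one group, `findall` drops the full match and keeps group 1 from each hit.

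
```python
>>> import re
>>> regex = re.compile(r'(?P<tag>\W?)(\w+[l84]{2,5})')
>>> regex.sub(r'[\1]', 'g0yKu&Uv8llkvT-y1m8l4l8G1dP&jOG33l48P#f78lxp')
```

'g0yKu[&]kvT[-]G1dP[&]P[#]xp'

Pattern: optionally a non-word character (captured as 'tag'); then one or more of a word character, then 2 to 5 of one of [l84] (captured).
Matches: at [5:11] → '&Uv8ll'; at [14:23] → '-y1m8l4l8'; at [27:36] → '&jOG33l48'; at [37:42] → '#f78l'.
The replacement refers to a captured group, so each match is rewritten using its own captured text.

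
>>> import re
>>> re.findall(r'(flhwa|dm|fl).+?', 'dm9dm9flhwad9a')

`|` is ordered: at each position the engine commits to the first alternative that works.
Matches: at [0:3] match 'dm9', group 1 = 'dm'; at [3:6] match 'dm9', group 1 = 'dm'; at [6:12] match 'flhwad', group 1 = 'flhwa'.
Because there's exactly one group, `findall` drops the full match and keeps group 1 from each hit.

['dm', 'dm', 'flhwa']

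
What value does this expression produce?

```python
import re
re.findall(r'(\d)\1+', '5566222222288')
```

['5', '6', '2', '8']

After group 1 captures some text, `\1` only succeeds where that same text appears again.
Walking the string: at [0:2] match '55', group 1 = '5'; at [2:4] match '66', group 1 = '6'; at [4:11] match '2222222', group 1 = '2'; at [11:13] match '88', group 1 = '8'.
One capturing group, so `findall` returns just the captured substring from each match — 4 in all.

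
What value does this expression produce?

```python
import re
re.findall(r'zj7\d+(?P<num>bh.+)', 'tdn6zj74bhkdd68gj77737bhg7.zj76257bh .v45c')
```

['bhkdd68gj77737bhg7.zj76257bh .v45c']

Because there's exactly one group, `findall` drops the full match and keeps group 1 from the one hit.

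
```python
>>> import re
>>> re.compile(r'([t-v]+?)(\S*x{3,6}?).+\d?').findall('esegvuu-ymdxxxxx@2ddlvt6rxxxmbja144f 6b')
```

[('v', 'uu-ymdxxxxx@2ddlvt6rxxx')]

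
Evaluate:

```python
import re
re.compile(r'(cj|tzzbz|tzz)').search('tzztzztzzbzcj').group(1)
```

The match spans [0:3] → 'tzz'.
Captured: group 1 = 'tzz'.

'tzz'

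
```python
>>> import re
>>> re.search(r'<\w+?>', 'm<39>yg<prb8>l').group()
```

'<39>'

`re.search` tries every starting position until one works.
The match spans [1:5] → '<39>'.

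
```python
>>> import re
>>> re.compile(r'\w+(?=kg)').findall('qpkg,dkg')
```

['qp', 'd']

Because the assertion is zero-width, the text it checks is not consumed and won't appear in the result.
Scanning left to right: at [0:2] → 'qp'; at [5:6] → 'd'.
Since nothing is captured, `findall` lists the 2 matched substrings directly.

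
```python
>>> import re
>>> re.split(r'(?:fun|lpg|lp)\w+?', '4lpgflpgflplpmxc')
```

['4', '', '', 'pmxc']

Alternation tries branches left to right and keeps the first one that lets the overall match succeed at that position.
Matches to split on: at [1:5] → 'lpgf'; at [5:9] → 'lpgf'; at [9:12] → 'lpl'.
`split` removes every match and returns the 4 fragments in between.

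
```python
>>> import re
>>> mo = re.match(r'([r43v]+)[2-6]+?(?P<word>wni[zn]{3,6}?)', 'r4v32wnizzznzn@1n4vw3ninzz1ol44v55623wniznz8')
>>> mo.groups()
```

('r4v3', 'wnizzz')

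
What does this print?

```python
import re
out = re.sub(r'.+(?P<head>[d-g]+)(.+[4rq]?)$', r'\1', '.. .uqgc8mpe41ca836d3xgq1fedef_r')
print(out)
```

Pattern: one or more of any character; then one or more of a character in [d-g] (captured as 'head'); then one or more of any character, then optionally one of [4rq] (captured); then anchored at the end.
Matches: at [0:32] → '.. .uqgc8mpe41ca836d3xgq1fedef_r'.
`\1` in the replacement pulls in group 1's text for each match.

f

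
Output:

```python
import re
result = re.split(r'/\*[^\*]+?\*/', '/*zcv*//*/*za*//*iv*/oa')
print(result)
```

['', '/*', '', 'oa']

Matches to split on: at [0:7] → '/*zcv*/'; at [9:15] → '/*za*/'; at [15:21] → '/*iv*/'.
`split` removes every match and returns the 4 fragments in between.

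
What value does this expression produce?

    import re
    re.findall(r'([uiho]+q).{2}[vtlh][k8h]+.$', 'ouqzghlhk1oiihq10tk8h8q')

This matches one or more of one of [uiho], then a literal 'q' (captured); then exactly 2 of any character, then one of [vtlh]; then one or more of one of [k8h], then any character; then anchored at the end.
Matches: at [10:23] match 'oiihq10tk8h8q', group 1 = 'oiihq'.
With a single group, `findall` returns only what that group captured — 1 item.

['oiihq']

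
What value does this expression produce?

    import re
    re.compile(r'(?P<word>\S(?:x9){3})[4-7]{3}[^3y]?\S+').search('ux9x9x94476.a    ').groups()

('ux9x9x9',)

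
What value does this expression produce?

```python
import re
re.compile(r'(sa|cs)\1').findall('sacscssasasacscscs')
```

['cs', 'sa', 'cs']

The backreference `\1` re-matches whatever the first group consumed, character for character.
Walking the string: at [2:6] match 'cscs', group 1 = 'cs'; at [6:10] match 'sasa', group 1 = 'sa'; at [12:16] match 'cscs', group 1 = 'cs'.
With a single group, `findall` returns only what that group captured — 3 items.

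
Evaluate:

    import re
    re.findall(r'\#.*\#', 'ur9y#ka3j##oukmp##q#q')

No capturing groups, so `findall` returns the 1 full match string.

['#ka3j##oukmp##q#']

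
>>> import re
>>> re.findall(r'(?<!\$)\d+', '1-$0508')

['1', '508']

The negative lookahead/lookbehind blocks any match where the forbidden context is present.
Scanning left to right: at [0:1] → '1'; at [4:7] → '508'.
Since nothing is captured, `findall` lists the 2 matched substrings directly.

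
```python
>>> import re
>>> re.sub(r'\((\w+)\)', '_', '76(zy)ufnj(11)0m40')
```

'76_ufnj_0m40'

Matches: at [2:6] → '(zy)'; at [10:14] → '(11)'.
Each match is replaced by '_'.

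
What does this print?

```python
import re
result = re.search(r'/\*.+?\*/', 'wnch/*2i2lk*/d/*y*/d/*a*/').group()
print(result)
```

/*2i2lk*/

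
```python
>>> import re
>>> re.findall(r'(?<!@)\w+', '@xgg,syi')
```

['gg', 'syi']

The negative lookahead/lookbehind blocks any match where the forbidden context is present.
With no groups in the pattern, `findall` gives back each whole match — 2 here.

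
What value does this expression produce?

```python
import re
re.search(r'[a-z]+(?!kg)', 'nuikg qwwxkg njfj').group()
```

The negative lookahead/lookbehind blocks any match where the forbidden context is present.
The match spans [0:5] → 'nuikg'.

'nuikg'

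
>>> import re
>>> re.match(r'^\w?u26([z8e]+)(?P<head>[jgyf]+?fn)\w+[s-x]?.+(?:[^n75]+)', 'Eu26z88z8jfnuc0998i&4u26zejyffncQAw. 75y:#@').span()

Pattern: anchored at the start of the string; then optionally a word character, then the literal 'u2', then a literal '6'; then one or more of one of [z8e] (captured); then one or more of one of [jgyf] (lazy), then the literal 'fn' (captured as 'head'); then one or more of a word character, then optionally a character in [s-x], then one or more of any character; then one or more of any character except [n75] (non-capturing group).
With `match`, the pattern is implicitly anchored at the beginning.
The match spans [0:43] → 'Eu26z88z8jfnuc0998i&4u26zejyffncQAw. 75y:#@'.
Captured: group 1 = 'z88z8', group 2 = 'jfn'.

(0, 43)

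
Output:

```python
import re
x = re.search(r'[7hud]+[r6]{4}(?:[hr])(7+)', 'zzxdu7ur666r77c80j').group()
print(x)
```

This matches one or more of one of [7hud], then exactly 4 of one of [r6]; then one of [hr] (non-capturing group); then one or more of a literal '7' (captured).
`search` walks the string left to right and returns the first match it finds.
The match spans [3:14] → 'du7ur666r77'.
Captured: group 1 = '77'.

du7ur666r77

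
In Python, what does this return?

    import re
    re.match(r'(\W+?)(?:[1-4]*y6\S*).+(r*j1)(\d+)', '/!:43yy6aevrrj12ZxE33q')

None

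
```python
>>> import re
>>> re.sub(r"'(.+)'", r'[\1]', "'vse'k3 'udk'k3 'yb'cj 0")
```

"[vse'k3 'udk'k3 'yb]cj 0"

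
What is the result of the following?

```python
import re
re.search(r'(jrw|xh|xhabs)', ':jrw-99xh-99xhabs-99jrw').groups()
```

('jrw',)

The match spans [1:4] → 'jrw'.
Captured: group 1 = 'jrw'.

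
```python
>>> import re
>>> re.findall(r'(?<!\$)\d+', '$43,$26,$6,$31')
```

['3', '6', '1']

Because the assertion is negative and zero-width, positions next to the forbidden text are skipped.
Scanning left to right: at [2:3] → '3'; at [6:7] → '6'; at [13:14] → '1'.
`findall` yields the raw match text (3 of them) because the pattern has no groups.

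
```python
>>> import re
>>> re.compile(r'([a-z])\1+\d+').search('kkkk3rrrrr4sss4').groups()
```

('k',)

The match spans [0:5] → 'kkkk3'.
Captured: group 1 = 'k'.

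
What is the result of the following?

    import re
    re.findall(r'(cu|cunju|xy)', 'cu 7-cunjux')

Alternation isn't longest-match — the leftmost alternative that fits at this position is chosen.
`findall` collects group 1 from each match (2 total).

['cu', 'cu']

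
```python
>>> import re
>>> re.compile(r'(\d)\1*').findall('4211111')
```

`\1` has to match the exact text group 1 already captured.
Scanning left to right: at [0:1] match '4', group 1 = '4'; at [1:2] match '2', group 1 = '2'; at [2:7] match '11111', group 1 = '1'.
One capturing group, so `findall` returns just the captured substring from each match — 3 in all.

['4', '2', '1']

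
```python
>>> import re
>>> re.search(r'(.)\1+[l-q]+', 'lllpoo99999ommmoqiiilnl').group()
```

'lllpoo'

`\1` has to match the exact text group 1 already captured.
Unlike `match`, `search` isn't anchored — it looks for the pattern anywhere in the string.
The match spans [0:6] → 'lllpoo'.
Captured: group 1 = 'l'.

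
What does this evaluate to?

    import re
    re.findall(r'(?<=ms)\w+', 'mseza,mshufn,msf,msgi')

The lookaround is zero-width — it requires the adjacent text to match without consuming it, so the asserted text isn't part of the match.
Matches: at [2:5] → 'eza'; at [8:12] → 'hufn'; at [15:16] → 'f'; at [19:21] → 'gi'.
Since nothing is captured, `findall` lists the 4 matched substrings directly.

['eza', 'hufn', 'f', 'gi']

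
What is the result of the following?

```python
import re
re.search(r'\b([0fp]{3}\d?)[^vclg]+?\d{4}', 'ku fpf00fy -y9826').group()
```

'fpf00fy -y9826'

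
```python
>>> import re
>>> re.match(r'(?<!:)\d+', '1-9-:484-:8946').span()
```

(0, 1)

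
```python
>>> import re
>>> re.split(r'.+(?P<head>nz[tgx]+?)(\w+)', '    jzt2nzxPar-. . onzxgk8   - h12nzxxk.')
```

['', 'nzx', 'xk', '.']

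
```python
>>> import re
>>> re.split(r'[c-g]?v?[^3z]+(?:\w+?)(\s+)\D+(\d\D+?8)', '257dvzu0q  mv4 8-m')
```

['', '  ', '4 8', '-m']

The pattern matches optionally a character in [c-g], then optionally a literal 'v', then one or more of any character except [3z]; then one or more of a word character (lazy) (non-capturing group); then one or more of whitespace (captured); then one or more of a non-digit; then a digit, then one or more of a non-digit (lazy), then a literal '8' (captured).
Matches to split on: at [0:16] → '257dvzu0q  mv4 8'.
Because the pattern has a capturing group, `split` also inserts each captured text between the pieces.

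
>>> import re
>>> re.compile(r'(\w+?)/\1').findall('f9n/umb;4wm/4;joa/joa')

['joa']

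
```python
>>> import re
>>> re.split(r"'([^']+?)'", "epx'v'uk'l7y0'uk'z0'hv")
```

['epx', 'v', 'uk', 'l7y0', 'uk', 'z0', 'hv']

Matches to split on: at [3:6] → "'v'"; at [8:14] → "'l7y0'"; at [16:20] → "'z0'".
With a capturing group present, the delimiter's captured portion is kept in the result list.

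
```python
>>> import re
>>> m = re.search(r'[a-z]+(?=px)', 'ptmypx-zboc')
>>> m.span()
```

(0, 4)

The positive lookaround only admits positions where the adjacent text matches; those characters stay outside the span.
`re.search` scans for the first position where the pattern succeeds.
The match spans [0:4] → 'ptmy'.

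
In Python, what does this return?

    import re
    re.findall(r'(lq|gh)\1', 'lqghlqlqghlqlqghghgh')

['lq', 'lq', 'gh']

The backreference `\1` re-matches whatever the first group consumed, character for character.
`findall` collects group 1 from each match (3 total).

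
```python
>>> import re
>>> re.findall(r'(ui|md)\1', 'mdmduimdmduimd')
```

The backreference `\1` re-matches whatever the first group consumed, character for character.
Walking the string: at [0:4] match 'mdmd', group 1 = 'md'; at [6:10] match 'mdmd', group 1 = 'md'.
With a single group, `findall` returns only what that group captured — 2 items.

['md', 'md']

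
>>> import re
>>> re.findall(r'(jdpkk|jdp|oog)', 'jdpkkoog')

['jdpkk', 'oog']

`|` is ordered: at each position the engine commits to the first alternative that works.
Matches: at [0:5] match 'jdpkk', group 1 = 'jdpkk'; at [5:8] match 'oog', group 1 = 'oog'.
One capturing group, so `findall` returns just the captured substring from each match — 2 in all.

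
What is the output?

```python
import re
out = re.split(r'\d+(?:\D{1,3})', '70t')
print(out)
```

Splitting on the pattern gives 2 pieces.

['', '']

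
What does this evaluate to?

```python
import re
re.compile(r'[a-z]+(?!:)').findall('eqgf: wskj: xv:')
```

['eqg', 'wsk', 'x']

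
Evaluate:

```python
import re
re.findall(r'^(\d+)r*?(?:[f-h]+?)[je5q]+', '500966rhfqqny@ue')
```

['500966']

This matches anchored at the start of the string; then one or more of a digit (captured); then zero or more of a literal 'r' (lazy); then one or more of a character in [f-h] (lazy) (non-capturing group); then one or more of one of [je5q].
Scanning left to right: at [0:11] match '500966rhfqq', group 1 = '500966'.
Because there's exactly one group, `findall` drops the full match and keeps group 1 from the one hit.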